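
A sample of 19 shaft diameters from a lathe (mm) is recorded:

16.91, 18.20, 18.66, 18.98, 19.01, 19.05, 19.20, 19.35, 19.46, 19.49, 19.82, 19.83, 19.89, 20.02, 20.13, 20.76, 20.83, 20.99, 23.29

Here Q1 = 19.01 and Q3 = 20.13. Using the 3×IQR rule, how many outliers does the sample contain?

IQR = 1.12; fences at 19.01 − 3.36 = 15.65 and 20.13 + 3.36 = 23.49.
Every value lies within the cutoffs.

0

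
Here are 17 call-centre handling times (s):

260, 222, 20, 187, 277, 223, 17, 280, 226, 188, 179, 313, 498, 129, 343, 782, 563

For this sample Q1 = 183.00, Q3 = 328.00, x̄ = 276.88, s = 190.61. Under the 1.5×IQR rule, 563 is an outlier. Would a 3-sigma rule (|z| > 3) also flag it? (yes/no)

z = (563 − 276.88) / 190.61 = 1.50.
|z| = 1.50 ≤ 3.

no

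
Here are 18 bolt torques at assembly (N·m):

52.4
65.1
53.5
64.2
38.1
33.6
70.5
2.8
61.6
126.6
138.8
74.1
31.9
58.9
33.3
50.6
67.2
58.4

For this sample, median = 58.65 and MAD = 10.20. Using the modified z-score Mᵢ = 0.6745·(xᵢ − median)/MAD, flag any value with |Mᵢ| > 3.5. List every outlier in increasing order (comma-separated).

|Mᵢ| > 3.5 ⇔ |xᵢ − 58.65| > 3.5·10.20/0.6745 = 52.93.
So outliers lie outside [5.72, 111.58].
2.8: M = -3.69 → outlier.
126.6: M = 4.49 → outlier.
138.8: M = 5.30 → outlier.

2.8, 126.6, 138.8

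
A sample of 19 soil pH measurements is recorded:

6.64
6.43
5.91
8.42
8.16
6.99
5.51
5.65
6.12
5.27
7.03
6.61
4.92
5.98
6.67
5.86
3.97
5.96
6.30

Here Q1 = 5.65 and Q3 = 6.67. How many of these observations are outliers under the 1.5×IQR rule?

2

IQR = 1.02; fences at 5.65 − 1.53 = 4.12 and 6.67 + 1.53 = 8.20.
Outside the cutoffs: 3.97, 8.42.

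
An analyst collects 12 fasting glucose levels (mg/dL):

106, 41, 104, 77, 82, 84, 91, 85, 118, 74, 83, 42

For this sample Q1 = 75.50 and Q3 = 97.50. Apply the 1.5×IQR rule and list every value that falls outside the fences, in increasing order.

41, 42

IQR = Q3 − Q1 = 97.50 − 75.50 = 22.00.
Lower fence = Q1 − 1.5·IQR = 75.50 − 33.00 = 42.50.
Upper fence = Q3 + 1.5·IQR = 97.50 + 33.00 = 130.50.
41 < 42.50 → outlier.
42 < 42.50 → outlier.
All remaining values lie within [42.50, 130.50].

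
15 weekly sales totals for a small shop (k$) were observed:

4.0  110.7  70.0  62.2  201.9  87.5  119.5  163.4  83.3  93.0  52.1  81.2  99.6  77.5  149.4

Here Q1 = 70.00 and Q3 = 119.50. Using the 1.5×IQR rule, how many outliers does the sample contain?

IQR = 49.50; fences at 70.00 − 74.25 = -4.25 and 119.50 + 74.25 = 193.75.
Outside the cutoffs: 201.9.

1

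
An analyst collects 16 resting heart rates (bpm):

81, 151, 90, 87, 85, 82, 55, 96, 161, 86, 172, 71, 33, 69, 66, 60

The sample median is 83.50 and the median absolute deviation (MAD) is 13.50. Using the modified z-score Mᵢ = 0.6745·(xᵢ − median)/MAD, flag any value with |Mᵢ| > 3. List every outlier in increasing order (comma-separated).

151, 161, 172

|Mᵢ| > 3 ⇔ |xᵢ − 83.50| > 3·13.50/0.6745 = 60.04.
So outliers lie outside [23.46, 143.54].
151: M = 3.37 → outlier.
161: M = 3.87 → outlier.
172: M = 4.42 → outlier.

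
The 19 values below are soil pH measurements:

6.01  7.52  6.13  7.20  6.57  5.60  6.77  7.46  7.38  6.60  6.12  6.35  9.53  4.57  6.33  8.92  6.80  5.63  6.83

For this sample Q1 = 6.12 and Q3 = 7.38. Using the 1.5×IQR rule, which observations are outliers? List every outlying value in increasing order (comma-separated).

IQR = Q3 − Q1 = 7.38 − 6.12 = 1.26.
Lower fence = Q1 − 1.5·IQR = 6.12 − 1.89 = 4.23.
Upper fence = Q3 + 1.5·IQR = 7.38 + 1.89 = 9.27.
9.53 > 9.27 → outlier.
All remaining values lie within [4.23, 9.27].

9.53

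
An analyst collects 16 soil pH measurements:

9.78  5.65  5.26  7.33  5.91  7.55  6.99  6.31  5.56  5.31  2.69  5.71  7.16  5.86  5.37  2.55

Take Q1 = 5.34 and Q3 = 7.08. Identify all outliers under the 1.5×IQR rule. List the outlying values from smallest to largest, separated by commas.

2.55, 2.69, 9.78

IQR = Q3 − Q1 = 7.08 − 5.34 = 1.74.
Lower fence = Q1 − 1.5·IQR = 5.34 − 2.61 = 2.73.
Upper fence = Q3 + 1.5·IQR = 7.08 + 2.61 = 9.69.
2.55 < 2.73 → outlier.
2.69 < 2.73 → outlier.
9.78 > 9.69 → outlier.
All remaining values lie within [2.73, 9.69].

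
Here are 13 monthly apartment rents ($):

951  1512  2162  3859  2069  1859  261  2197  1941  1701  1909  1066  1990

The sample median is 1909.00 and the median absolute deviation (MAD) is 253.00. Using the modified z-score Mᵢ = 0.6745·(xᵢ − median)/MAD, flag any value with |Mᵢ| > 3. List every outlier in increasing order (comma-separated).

|Mᵢ| > 3 ⇔ |xᵢ − 1909.00| > 3·253.00/0.6745 = 1125.28.
So outliers lie outside [783.72, 3034.28].
261: M = -4.39 → outlier.
3859: M = 5.20 → outlier.

261, 3859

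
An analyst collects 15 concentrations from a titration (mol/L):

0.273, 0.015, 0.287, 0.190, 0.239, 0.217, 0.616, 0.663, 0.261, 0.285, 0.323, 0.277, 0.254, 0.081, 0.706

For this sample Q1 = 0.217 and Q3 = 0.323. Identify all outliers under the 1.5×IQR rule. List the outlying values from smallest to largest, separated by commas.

0.015, 0.616, 0.663, 0.706

IQR = Q3 − Q1 = 0.323 − 0.217 = 0.106.
Lower fence = Q1 − 1.5·IQR = 0.217 − 0.159 = 0.058.
Upper fence = Q3 + 1.5·IQR = 0.323 + 0.159 = 0.482.
0.015 < 0.058 → outlier.
0.616 > 0.482 → outlier.
0.663 > 0.482 → outlier.
0.706 > 0.482 → outlier.
All remaining values lie within [0.058, 0.482].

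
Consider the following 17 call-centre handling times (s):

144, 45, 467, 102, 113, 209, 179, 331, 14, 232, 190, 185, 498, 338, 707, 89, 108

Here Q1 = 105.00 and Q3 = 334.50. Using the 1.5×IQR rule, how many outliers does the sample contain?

IQR = 229.50; fences at 105.00 − 344.25 = -239.25 and 334.50 + 344.25 = 678.75.
Outside the cutoffs: 707.

1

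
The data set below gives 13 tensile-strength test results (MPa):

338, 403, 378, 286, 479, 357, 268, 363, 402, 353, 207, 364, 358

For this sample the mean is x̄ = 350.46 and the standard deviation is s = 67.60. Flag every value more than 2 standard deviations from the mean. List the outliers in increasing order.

207

Cutoffs at x̄ ± 2s: 350.46 ± 2·67.60 = [215.26, 485.66].
207: z = -2.12, |z| > 2 → outlier.
Every other value lies within [215.26, 485.66].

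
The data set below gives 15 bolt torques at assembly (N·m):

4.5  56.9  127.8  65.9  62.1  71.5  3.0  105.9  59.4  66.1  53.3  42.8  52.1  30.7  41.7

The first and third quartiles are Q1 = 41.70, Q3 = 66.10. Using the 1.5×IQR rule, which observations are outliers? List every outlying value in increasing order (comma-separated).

3.0, 4.5, 105.9, 127.8

IQR = Q3 − Q1 = 66.10 − 41.70 = 24.40.
Lower fence = Q1 − 1.5·IQR = 41.70 − 36.60 = 5.10.
Upper fence = Q3 + 1.5·IQR = 66.10 + 36.60 = 102.70.
3.0 < 5.10 → outlier.
4.5 < 5.10 → outlier.
105.9 > 102.70 → outlier.
127.8 > 102.70 → outlier.
All remaining values lie within [5.10, 102.70].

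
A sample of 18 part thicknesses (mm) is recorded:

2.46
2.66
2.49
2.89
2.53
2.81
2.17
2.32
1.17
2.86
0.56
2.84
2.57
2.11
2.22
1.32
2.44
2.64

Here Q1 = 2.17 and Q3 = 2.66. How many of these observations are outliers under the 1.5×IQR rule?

3

IQR = 0.49; fences at 2.17 − 0.735 = 1.435 and 2.66 + 0.735 = 3.395.
Outside the cutoffs: 0.56, 1.17, 1.32.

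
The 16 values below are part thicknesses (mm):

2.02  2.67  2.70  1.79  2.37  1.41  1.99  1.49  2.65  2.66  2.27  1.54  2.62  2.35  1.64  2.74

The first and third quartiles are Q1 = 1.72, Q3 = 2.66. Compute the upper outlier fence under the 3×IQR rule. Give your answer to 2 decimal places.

5.48

IQR = Q3 − Q1 = 2.66 − 1.72 = 0.94.
Lower fence = Q1 − 3·IQR = 1.72 − 2.82 = -1.10.
Upper fence = Q3 + 3·IQR = 2.66 + 2.82 = 5.48.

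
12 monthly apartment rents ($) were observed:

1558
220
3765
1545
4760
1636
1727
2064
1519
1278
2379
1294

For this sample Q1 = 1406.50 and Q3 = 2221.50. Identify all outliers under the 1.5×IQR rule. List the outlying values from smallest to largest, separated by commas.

3765, 4760

IQR = Q3 − Q1 = 2221.50 − 1406.50 = 815.00.
Lower fence = Q1 − 1.5·IQR = 1406.50 − 1222.50 = 184.00.
Upper fence = Q3 + 1.5·IQR = 2221.50 + 1222.50 = 3444.00.
3765 > 3444.00 → outlier.
4760 > 3444.00 → outlier.
All remaining values lie within [184.00, 3444.00].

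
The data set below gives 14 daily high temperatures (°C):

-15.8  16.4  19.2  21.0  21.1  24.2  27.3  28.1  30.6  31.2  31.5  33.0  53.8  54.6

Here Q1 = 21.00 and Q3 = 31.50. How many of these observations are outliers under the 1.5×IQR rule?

3

IQR = 10.50; fences at 21.00 − 15.75 = 5.25 and 31.50 + 15.75 = 47.25.
Outside the cutoffs: -15.8, 53.8, 54.6.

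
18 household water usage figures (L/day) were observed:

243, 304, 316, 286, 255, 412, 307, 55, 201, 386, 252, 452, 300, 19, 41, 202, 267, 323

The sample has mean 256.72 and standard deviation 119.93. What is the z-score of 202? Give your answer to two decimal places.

-0.46

z = (202 − 256.72) / 119.93 = -0.46.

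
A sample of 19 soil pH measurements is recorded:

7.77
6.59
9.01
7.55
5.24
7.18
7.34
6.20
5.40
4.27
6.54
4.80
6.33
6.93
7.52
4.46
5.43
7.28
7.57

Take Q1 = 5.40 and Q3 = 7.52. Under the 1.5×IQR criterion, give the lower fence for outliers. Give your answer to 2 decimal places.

2.22

IQR = Q3 − Q1 = 7.52 − 5.40 = 2.12.
Lower fence = Q1 − 1.5·IQR = 5.40 − 3.18 = 2.22.
Upper fence = Q3 + 1.5·IQR = 7.52 + 3.18 = 10.70.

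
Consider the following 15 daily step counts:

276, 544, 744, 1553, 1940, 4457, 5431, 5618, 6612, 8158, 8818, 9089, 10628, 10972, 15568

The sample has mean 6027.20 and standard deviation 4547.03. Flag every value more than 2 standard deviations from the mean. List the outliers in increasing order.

15568

Cutoffs at x̄ ± 2s: 6027.20 ± 2·4547.03 = [-3066.86, 15121.26].
15568: z = 2.10, |z| > 2 → outlier.
Every other value lies within [-3066.86, 15121.26].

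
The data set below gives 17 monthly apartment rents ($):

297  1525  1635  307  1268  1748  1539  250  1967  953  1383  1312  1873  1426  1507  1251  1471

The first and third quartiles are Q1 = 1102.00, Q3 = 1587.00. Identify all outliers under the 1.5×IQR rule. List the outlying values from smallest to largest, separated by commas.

250, 297, 307

IQR = Q3 − Q1 = 1587.00 − 1102.00 = 485.00.
Lower fence = Q1 − 1.5·IQR = 1102.00 − 727.50 = 374.50.
Upper fence = Q3 + 1.5·IQR = 1587.00 + 727.50 = 2314.50.
250 < 374.50 → outlier.
297 < 374.50 → outlier.
307 < 374.50 → outlier.
All remaining values lie within [374.50, 2314.50].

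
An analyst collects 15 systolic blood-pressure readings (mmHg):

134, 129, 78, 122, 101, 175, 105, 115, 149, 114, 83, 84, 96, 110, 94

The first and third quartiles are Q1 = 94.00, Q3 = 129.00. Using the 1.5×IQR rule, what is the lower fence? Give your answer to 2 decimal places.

41.50

IQR = Q3 − Q1 = 129.00 − 94.00 = 35.00.
Lower fence = Q1 − 1.5·IQR = 94.00 − 52.50 = 41.50.
Upper fence = Q3 + 1.5·IQR = 129.00 + 52.50 = 181.50.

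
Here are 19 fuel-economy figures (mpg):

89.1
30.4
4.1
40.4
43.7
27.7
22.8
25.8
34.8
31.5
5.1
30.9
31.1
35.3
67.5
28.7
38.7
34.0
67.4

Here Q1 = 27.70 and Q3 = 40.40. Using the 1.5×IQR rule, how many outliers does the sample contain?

IQR = 12.70; fences at 27.70 − 19.05 = 8.65 and 40.40 + 19.05 = 59.45.
Outside the cutoffs: 4.1, 5.1, 67.4, 67.5, 89.1.

5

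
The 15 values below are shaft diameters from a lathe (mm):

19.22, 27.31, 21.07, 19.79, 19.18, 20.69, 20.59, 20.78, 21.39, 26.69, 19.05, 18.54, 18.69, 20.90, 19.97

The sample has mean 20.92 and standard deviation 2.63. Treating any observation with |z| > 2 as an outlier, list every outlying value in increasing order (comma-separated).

Cutoffs at x̄ ± 2s: 20.92 ± 2·2.63 = [15.66, 26.18].
26.69: z = 2.19, |z| > 2 → outlier.
27.31: z = 2.43, |z| > 2 → outlier.
Every other value lies within [15.66, 26.18].

26.69, 27.31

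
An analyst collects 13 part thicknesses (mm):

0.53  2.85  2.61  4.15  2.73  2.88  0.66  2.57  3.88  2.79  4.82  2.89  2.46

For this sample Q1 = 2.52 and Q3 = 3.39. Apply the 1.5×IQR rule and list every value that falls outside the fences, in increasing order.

0.53, 0.66, 4.82

IQR = Q3 − Q1 = 3.39 − 2.52 = 0.87.
Lower fence = Q1 − 1.5·IQR = 2.52 − 1.305 = 1.215.
Upper fence = Q3 + 1.5·IQR = 3.39 + 1.305 = 4.695.
0.53 < 1.215 → outlier.
0.66 < 1.215 → outlier.
4.82 > 4.695 → outlier.
All remaining values lie within [1.215, 4.695].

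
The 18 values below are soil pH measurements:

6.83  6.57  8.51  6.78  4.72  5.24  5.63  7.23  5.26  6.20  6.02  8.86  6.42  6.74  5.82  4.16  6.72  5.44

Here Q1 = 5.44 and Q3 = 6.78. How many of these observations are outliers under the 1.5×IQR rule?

1

IQR = 1.34; fences at 5.44 − 2.01 = 3.43 and 6.78 + 2.01 = 8.79.
Outside the cutoffs: 8.86.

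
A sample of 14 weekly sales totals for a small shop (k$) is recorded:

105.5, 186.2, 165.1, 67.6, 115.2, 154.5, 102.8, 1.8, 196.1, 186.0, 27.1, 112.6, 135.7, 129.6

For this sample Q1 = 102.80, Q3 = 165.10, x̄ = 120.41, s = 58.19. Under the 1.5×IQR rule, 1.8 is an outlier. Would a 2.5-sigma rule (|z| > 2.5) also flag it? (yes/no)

z = (1.8 − 120.41) / 58.19 = -2.04.
|z| = 2.04 ≤ 2.5.

no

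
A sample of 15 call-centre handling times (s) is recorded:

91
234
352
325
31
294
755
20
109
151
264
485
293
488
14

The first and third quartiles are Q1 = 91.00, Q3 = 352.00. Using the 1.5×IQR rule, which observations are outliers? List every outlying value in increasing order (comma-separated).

IQR = Q3 − Q1 = 352.00 − 91.00 = 261.00.
Lower fence = Q1 − 1.5·IQR = 91.00 − 391.50 = -300.50.
Upper fence = Q3 + 1.5·IQR = 352.00 + 391.50 = 743.50.
755 > 743.50 → outlier.
All remaining values lie within [-300.50, 743.50].

755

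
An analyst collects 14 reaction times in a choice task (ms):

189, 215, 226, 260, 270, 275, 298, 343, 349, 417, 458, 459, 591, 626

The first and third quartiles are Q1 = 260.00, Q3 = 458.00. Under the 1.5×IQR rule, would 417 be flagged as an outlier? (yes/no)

IQR = Q3 − Q1 = 458.00 − 260.00 = 198.00.
Lower fence = Q1 − 1.5·IQR = 260.00 − 297.00 = -37.00.
Upper fence = Q3 + 1.5·IQR = 458.00 + 297.00 = 755.00.
417 lies within [-37.00, 755.00].

no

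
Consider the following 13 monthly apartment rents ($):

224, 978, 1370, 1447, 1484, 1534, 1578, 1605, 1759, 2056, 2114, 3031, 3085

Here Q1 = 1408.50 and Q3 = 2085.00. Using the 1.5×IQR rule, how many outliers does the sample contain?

IQR = 676.50; fences at 1408.50 − 1014.75 = 393.75 and 2085.00 + 1014.75 = 3099.75.
Outside the cutoffs: 224.

1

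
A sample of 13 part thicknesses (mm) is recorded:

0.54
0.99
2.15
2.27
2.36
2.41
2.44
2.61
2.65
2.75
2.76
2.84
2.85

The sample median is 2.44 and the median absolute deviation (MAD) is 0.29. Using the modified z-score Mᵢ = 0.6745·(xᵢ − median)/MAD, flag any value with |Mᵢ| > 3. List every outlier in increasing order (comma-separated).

0.54, 0.99

|Mᵢ| > 3 ⇔ |xᵢ − 2.44| > 3·0.29/0.6745 = 1.29.
So outliers lie outside [1.15, 3.73].
0.54: M = -4.42 → outlier.
0.99: M = -3.37 → outlier.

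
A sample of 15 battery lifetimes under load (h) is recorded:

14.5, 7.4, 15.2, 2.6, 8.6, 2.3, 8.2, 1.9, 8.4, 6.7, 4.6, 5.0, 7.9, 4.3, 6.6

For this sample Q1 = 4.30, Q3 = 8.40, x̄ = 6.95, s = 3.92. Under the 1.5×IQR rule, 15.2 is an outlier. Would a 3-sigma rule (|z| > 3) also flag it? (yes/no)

no

z = (15.2 − 6.95) / 3.92 = 2.10.
|z| = 2.10 ≤ 3.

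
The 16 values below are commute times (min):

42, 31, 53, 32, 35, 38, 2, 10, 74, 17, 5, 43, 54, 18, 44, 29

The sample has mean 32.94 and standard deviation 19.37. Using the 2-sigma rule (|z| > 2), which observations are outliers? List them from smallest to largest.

74

Cutoffs at x̄ ± 2s: 32.94 ± 2·19.37 = [-5.80, 71.68].
74: z = 2.12, |z| > 2 → outlier.
Every other value lies within [-5.80, 71.68].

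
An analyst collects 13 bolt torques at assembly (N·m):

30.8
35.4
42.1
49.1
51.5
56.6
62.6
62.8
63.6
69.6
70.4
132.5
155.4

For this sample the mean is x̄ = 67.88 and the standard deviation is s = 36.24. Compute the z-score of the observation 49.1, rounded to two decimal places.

z = (49.1 − 67.88) / 36.24 = -0.52.

-0.52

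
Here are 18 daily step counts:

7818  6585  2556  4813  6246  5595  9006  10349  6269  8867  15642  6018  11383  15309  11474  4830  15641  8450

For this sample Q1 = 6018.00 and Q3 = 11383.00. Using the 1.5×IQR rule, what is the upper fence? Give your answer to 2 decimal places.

IQR = Q3 − Q1 = 11383.00 − 6018.00 = 5365.00.
Lower fence = Q1 − 1.5·IQR = 6018.00 − 8047.50 = -2029.50.
Upper fence = Q3 + 1.5·IQR = 11383.00 + 8047.50 = 19430.50.

19430.50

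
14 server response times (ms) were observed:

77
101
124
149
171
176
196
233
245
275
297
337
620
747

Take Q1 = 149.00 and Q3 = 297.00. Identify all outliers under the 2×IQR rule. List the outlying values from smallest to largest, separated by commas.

620, 747

IQR = Q3 − Q1 = 297.00 − 149.00 = 148.00.
Lower fence = Q1 − 2·IQR = 149.00 − 296.00 = -147.00.
Upper fence = Q3 + 2·IQR = 297.00 + 296.00 = 593.00.
620 > 593.00 → outlier.
747 > 593.00 → outlier.
All remaining values lie within [-147.00, 593.00].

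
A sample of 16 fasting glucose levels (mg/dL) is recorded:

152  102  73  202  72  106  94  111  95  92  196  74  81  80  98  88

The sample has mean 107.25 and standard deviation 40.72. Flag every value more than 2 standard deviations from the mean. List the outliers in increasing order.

Cutoffs at x̄ ± 2s: 107.25 ± 2·40.72 = [25.81, 188.69].
196: z = 2.18, |z| > 2 → outlier.
202: z = 2.33, |z| > 2 → outlier.
Every other value lies within [25.81, 188.69].

196, 202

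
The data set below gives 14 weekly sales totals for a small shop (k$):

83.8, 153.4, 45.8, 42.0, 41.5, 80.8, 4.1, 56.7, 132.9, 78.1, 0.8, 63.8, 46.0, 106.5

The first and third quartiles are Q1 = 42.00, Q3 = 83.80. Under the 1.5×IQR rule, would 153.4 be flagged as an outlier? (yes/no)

yes

IQR = Q3 − Q1 = 83.80 − 42.00 = 41.80.
Lower fence = Q1 − 1.5·IQR = 42.00 − 62.70 = -20.70.
Upper fence = Q3 + 1.5·IQR = 83.80 + 62.70 = 146.50.
153.4 lies above the upper fence.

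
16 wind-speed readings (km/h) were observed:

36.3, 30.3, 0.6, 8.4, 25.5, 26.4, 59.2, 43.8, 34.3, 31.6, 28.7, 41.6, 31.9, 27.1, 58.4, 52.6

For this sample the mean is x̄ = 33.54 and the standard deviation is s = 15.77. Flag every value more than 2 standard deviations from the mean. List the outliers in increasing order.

Cutoffs at x̄ ± 2s: 33.54 ± 2·15.77 = [2.00, 65.08].
0.6: z = -2.09, |z| > 2 → outlier.
Every other value lies within [2.00, 65.08].

0.6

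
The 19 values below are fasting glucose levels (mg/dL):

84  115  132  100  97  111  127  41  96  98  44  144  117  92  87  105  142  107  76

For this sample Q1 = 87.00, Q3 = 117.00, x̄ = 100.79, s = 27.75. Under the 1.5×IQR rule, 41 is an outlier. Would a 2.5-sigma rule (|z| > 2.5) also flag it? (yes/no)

no

z = (41 − 100.79) / 27.75 = -2.15.
|z| = 2.15 ≤ 2.5.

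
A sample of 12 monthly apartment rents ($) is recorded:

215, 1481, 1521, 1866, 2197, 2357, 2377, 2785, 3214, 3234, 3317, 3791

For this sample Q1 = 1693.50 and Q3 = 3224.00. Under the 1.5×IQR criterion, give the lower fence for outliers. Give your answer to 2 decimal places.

-602.25

IQR = Q3 − Q1 = 3224.00 − 1693.50 = 1530.50.
Lower fence = Q1 − 1.5·IQR = 1693.50 − 2295.75 = -602.25.
Upper fence = Q3 + 1.5·IQR = 3224.00 + 2295.75 = 5519.75.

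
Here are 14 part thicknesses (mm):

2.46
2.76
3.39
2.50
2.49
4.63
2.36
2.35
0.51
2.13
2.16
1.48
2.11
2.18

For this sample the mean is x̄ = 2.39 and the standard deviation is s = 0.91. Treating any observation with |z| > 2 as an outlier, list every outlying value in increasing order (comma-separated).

Cutoffs at x̄ ± 2s: 2.39 ± 2·0.91 = [0.57, 4.21].
0.51: z = -2.07, |z| > 2 → outlier.
4.63: z = 2.46, |z| > 2 → outlier.
Every other value lies within [0.57, 4.21].

0.51, 4.63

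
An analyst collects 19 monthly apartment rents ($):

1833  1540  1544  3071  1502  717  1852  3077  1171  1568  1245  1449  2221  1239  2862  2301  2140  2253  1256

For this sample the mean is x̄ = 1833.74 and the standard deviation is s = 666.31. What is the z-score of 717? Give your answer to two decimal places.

-1.68

z = (717 − 1833.74) / 666.31 = -1.68.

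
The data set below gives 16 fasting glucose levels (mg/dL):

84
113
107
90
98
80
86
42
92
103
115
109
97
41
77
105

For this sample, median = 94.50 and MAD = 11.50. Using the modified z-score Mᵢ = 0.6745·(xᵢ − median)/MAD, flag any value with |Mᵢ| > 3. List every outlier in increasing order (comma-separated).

41, 42

|Mᵢ| > 3 ⇔ |xᵢ − 94.50| > 3·11.50/0.6745 = 51.15.
So outliers lie outside [43.35, 145.65].
41: M = -3.14 → outlier.
42: M = -3.08 → outlier.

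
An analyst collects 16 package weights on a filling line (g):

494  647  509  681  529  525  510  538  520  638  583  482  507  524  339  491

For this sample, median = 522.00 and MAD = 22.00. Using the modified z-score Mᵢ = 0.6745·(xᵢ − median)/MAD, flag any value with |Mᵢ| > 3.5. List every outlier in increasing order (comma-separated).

|Mᵢ| > 3.5 ⇔ |xᵢ − 522.00| > 3.5·22.00/0.6745 = 114.16.
So outliers lie outside [407.84, 636.16].
339: M = -5.61 → outlier.
638: M = 3.56 → outlier.
647: M = 3.83 → outlier.
681: M = 4.87 → outlier.

339, 638, 647, 681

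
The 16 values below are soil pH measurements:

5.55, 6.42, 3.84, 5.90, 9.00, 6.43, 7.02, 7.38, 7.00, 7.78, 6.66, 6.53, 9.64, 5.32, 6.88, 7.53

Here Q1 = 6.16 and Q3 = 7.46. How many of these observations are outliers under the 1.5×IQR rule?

2

IQR = 1.30; fences at 6.16 − 1.95 = 4.21 and 7.46 + 1.95 = 9.41.
Outside the cutoffs: 3.84, 9.64.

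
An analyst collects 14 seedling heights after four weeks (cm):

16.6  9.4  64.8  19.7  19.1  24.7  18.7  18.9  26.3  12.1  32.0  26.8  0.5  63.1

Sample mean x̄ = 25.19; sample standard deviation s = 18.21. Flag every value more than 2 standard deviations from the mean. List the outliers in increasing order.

63.1, 64.8

Cutoffs at x̄ ± 2s: 25.19 ± 2·18.21 = [-11.23, 61.61].
63.1: z = 2.08, |z| > 2 → outlier.
64.8: z = 2.18, |z| > 2 → outlier.
Every other value lies within [-11.23, 61.61].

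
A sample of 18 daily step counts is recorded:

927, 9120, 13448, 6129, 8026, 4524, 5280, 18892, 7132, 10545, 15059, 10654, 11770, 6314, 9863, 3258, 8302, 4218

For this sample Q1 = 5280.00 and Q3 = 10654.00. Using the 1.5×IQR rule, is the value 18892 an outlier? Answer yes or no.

IQR = Q3 − Q1 = 10654.00 − 5280.00 = 5374.00.
Lower fence = Q1 − 1.5·IQR = 5280.00 − 8061.00 = -2781.00.
Upper fence = Q3 + 1.5·IQR = 10654.00 + 8061.00 = 18715.00.
18892 lies above the upper fence.

yes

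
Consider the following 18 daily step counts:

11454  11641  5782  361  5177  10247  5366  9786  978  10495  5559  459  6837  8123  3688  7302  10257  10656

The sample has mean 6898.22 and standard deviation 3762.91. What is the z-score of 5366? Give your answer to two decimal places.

-0.41

z = (5366 − 6898.22) / 3762.91 = -0.41.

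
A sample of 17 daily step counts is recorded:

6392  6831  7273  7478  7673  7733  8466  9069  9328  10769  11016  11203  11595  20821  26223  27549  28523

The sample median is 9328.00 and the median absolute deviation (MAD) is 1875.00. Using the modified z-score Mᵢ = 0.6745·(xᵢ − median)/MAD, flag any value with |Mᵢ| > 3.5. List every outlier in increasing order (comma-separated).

20821, 26223, 27549, 28523

|Mᵢ| > 3.5 ⇔ |xᵢ − 9328.00| > 3.5·1875.00/0.6745 = 9729.43.
So outliers lie outside [-401.43, 19057.43].
20821: M = 4.13 → outlier.
26223: M = 6.08 → outlier.
27549: M = 6.55 → outlier.
28523: M = 6.91 → outlier.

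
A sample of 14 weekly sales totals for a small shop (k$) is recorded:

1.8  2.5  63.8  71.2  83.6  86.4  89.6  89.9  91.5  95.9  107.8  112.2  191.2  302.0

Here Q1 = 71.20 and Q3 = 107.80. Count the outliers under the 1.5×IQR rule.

4

IQR = 36.60; fences at 71.20 − 54.90 = 16.30 and 107.80 + 54.90 = 162.70.
Outside the cutoffs: 1.8, 2.5, 191.2, 302.0.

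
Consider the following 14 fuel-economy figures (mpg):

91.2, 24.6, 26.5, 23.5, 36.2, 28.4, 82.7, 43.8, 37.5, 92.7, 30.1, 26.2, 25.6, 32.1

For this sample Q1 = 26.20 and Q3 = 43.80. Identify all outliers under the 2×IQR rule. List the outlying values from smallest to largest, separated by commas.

82.7, 91.2, 92.7

IQR = Q3 − Q1 = 43.80 − 26.20 = 17.60.
Lower fence = Q1 − 2·IQR = 26.20 − 35.20 = -9.00.
Upper fence = Q3 + 2·IQR = 43.80 + 35.20 = 79.00.
82.7 > 79.00 → outlier.
91.2 > 79.00 → outlier.
92.7 > 79.00 → outlier.
All remaining values lie within [-9.00, 79.00].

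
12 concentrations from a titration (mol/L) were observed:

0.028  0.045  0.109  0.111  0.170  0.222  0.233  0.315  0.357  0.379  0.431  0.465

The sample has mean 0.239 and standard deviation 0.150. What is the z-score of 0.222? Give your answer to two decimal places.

-0.11

z = (0.222 − 0.239) / 0.150 = -0.11.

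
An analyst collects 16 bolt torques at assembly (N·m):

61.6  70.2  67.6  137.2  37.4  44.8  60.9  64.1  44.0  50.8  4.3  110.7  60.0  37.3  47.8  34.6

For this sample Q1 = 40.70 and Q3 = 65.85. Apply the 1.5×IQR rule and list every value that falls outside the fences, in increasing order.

IQR = Q3 − Q1 = 65.85 − 40.70 = 25.15.
Lower fence = Q1 − 1.5·IQR = 40.70 − 37.725 = 2.975.
Upper fence = Q3 + 1.5·IQR = 65.85 + 37.725 = 103.575.
110.7 > 103.575 → outlier.
137.2 > 103.575 → outlier.
All remaining values lie within [2.975, 103.575].

110.7, 137.2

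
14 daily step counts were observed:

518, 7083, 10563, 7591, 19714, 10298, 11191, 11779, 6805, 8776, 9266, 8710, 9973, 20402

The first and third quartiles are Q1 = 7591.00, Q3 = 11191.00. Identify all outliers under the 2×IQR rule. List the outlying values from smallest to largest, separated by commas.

IQR = Q3 − Q1 = 11191.00 − 7591.00 = 3600.00.
Lower fence = Q1 − 2·IQR = 7591.00 − 7200.00 = 391.00.
Upper fence = Q3 + 2·IQR = 11191.00 + 7200.00 = 18391.00.
19714 > 18391.00 → outlier.
20402 > 18391.00 → outlier.
All remaining values lie within [391.00, 18391.00].

19714, 20402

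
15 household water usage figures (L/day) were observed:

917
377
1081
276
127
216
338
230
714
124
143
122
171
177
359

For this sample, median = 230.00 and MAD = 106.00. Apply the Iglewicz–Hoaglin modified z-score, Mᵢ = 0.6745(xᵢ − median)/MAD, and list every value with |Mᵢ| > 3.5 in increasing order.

917, 1081

|Mᵢ| > 3.5 ⇔ |xᵢ − 230.00| > 3.5·106.00/0.6745 = 550.04.
So outliers lie outside [-320.04, 780.04].
917: M = 4.37 → outlier.
1081: M = 5.42 → outlier.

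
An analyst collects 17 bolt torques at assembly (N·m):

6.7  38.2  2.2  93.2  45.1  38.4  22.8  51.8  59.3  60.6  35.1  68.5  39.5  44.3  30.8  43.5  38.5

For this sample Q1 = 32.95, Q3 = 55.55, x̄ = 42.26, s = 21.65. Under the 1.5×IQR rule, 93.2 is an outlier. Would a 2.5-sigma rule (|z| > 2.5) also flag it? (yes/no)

no

z = (93.2 − 42.26) / 21.65 = 2.35.
|z| = 2.35 ≤ 2.5.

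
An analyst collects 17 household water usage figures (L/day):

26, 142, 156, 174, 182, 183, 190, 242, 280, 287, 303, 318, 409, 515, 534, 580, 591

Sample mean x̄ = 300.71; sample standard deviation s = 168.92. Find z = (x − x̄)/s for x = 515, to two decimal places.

1.27

z = (515 − 300.71) / 168.92 = 1.27.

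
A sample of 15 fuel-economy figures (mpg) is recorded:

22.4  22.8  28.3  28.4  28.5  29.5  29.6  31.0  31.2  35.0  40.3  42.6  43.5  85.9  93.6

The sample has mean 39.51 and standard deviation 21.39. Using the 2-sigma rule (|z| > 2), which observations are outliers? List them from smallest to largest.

85.9, 93.6

Cutoffs at x̄ ± 2s: 39.51 ± 2·21.39 = [-3.27, 82.29].
85.9: z = 2.17, |z| > 2 → outlier.
93.6: z = 2.53, |z| > 2 → outlier.
Every other value lies within [-3.27, 82.29].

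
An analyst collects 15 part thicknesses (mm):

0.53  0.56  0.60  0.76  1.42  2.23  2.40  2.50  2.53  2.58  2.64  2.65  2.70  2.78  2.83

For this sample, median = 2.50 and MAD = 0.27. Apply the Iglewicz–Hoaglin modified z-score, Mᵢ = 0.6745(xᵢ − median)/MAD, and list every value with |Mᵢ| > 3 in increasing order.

0.53, 0.56, 0.60, 0.76

|Mᵢ| > 3 ⇔ |xᵢ − 2.50| > 3·0.27/0.6745 = 1.20.
So outliers lie outside [1.30, 3.70].
0.53: M = -4.92 → outlier.
0.56: M = -4.85 → outlier.
0.60: M = -4.75 → outlier.
0.76: M = -4.35 → outlier.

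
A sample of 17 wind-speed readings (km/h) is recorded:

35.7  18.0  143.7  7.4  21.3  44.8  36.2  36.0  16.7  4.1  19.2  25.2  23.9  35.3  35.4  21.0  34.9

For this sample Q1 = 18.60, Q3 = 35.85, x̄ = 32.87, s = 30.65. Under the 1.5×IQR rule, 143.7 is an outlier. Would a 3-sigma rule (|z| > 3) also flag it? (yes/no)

z = (143.7 − 32.87) / 30.65 = 3.62.
|z| = 3.62 > 3.

yes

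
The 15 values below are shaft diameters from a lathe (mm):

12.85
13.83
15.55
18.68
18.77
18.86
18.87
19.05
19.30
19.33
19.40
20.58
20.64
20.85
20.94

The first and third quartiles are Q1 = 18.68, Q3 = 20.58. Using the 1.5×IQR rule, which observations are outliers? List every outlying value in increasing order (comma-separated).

IQR = Q3 − Q1 = 20.58 − 18.68 = 1.90.
Lower fence = Q1 − 1.5·IQR = 18.68 − 2.85 = 15.83.
Upper fence = Q3 + 1.5·IQR = 20.58 + 2.85 = 23.43.
12.85 < 15.83 → outlier.
13.83 < 15.83 → outlier.
15.55 < 15.83 → outlier.
All remaining values lie within [15.83, 23.43].

12.85, 13.83, 15.55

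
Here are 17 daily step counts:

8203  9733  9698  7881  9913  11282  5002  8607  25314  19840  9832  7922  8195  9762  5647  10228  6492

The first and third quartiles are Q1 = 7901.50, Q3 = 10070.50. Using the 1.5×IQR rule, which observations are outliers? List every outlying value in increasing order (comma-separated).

IQR = Q3 − Q1 = 10070.50 − 7901.50 = 2169.00.
Lower fence = Q1 − 1.5·IQR = 7901.50 − 3253.50 = 4648.00.
Upper fence = Q3 + 1.5·IQR = 10070.50 + 3253.50 = 13324.00.
19840 > 13324.00 → outlier.
25314 > 13324.00 → outlier.
All remaining values lie within [4648.00, 13324.00].

19840, 25314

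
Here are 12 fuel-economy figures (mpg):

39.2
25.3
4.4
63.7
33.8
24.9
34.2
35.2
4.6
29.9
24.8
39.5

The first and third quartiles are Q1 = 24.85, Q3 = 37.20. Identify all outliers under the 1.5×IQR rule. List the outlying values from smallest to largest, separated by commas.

IQR = Q3 − Q1 = 37.20 − 24.85 = 12.35.
Lower fence = Q1 − 1.5·IQR = 24.85 − 18.525 = 6.325.
Upper fence = Q3 + 1.5·IQR = 37.20 + 18.525 = 55.725.
4.4 < 6.325 → outlier.
4.6 < 6.325 → outlier.
63.7 > 55.725 → outlier.
All remaining values lie within [6.325, 55.725].

4.4, 4.6, 63.7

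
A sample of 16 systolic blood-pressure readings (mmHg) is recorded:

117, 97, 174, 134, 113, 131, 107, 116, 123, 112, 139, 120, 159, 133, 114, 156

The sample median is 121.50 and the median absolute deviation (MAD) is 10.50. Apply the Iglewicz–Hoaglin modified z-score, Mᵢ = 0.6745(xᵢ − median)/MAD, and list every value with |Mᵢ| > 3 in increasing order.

|Mᵢ| > 3 ⇔ |xᵢ − 121.50| > 3·10.50/0.6745 = 46.70.
So outliers lie outside [74.80, 168.20].
174: M = 3.37 → outlier.

174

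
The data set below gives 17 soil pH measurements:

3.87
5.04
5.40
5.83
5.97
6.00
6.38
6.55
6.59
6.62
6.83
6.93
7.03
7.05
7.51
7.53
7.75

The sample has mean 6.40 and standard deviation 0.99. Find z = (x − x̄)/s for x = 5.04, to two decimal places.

z = (5.04 − 6.40) / 0.99 = -1.37.

-1.37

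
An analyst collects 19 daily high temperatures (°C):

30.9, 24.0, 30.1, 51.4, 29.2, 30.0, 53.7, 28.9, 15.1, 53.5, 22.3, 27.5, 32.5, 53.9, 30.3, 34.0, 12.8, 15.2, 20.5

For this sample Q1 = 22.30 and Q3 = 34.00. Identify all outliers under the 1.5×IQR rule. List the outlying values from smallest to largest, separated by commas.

53.5, 53.7, 53.9

IQR = Q3 − Q1 = 34.00 − 22.30 = 11.70.
Lower fence = Q1 − 1.5·IQR = 22.30 − 17.55 = 4.75.
Upper fence = Q3 + 1.5·IQR = 34.00 + 17.55 = 51.55.
53.5 > 51.55 → outlier.
53.7 > 51.55 → outlier.
53.9 > 51.55 → outlier.
All remaining values lie within [4.75, 51.55].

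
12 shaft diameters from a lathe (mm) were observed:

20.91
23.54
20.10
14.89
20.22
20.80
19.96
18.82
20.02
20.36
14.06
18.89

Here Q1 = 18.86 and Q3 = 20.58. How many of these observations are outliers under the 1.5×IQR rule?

3

IQR = 1.72; fences at 18.86 − 2.58 = 16.28 and 20.58 + 2.58 = 23.16.
Outside the cutoffs: 14.06, 14.89, 23.54.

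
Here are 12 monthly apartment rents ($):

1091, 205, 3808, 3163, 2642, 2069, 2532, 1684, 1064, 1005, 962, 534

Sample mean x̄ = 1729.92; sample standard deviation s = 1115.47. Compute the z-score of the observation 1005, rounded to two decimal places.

-0.65

z = (1005 − 1729.92) / 1115.47 = -0.65.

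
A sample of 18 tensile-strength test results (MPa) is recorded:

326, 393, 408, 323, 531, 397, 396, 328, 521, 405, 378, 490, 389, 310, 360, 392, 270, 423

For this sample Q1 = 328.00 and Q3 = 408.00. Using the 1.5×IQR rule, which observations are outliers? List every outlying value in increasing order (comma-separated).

IQR = Q3 − Q1 = 408.00 − 328.00 = 80.00.
Lower fence = Q1 − 1.5·IQR = 328.00 − 120.00 = 208.00.
Upper fence = Q3 + 1.5·IQR = 408.00 + 120.00 = 528.00.
531 > 528.00 → outlier.
All remaining values lie within [208.00, 528.00].

531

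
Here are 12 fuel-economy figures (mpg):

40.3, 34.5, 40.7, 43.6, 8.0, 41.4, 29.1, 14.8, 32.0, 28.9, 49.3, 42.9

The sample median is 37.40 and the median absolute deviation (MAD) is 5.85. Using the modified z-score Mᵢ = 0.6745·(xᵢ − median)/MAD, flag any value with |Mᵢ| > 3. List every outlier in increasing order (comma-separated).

8.0

|Mᵢ| > 3 ⇔ |xᵢ − 37.40| > 3·5.85/0.6745 = 26.02.
So outliers lie outside [11.38, 63.42].
8.0: M = -3.39 → outlier.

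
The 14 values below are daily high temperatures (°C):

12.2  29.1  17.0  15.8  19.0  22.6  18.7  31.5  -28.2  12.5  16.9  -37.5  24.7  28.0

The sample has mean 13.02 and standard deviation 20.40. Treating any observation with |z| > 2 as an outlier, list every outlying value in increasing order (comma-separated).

Cutoffs at x̄ ± 2s: 13.02 ± 2·20.40 = [-27.78, 53.82].
-37.5: z = -2.48, |z| > 2 → outlier.
-28.2: z = -2.02, |z| > 2 → outlier.
Every other value lies within [-27.78, 53.82].

-37.5, -28.2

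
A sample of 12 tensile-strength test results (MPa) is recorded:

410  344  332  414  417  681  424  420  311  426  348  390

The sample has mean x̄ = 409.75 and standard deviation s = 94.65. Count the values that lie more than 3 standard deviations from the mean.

Cutoffs: x̄ ± 3s = [125.80, 693.70].
Every value lies within the cutoffs.

0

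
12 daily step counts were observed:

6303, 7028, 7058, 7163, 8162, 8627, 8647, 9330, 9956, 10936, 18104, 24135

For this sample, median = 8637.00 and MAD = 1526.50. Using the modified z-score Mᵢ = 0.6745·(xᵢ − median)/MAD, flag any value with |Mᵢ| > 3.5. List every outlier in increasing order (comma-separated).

18104, 24135

|Mᵢ| > 3.5 ⇔ |xᵢ − 8637.00| > 3.5·1526.50/0.6745 = 7921.05.
So outliers lie outside [715.95, 16558.05].
18104: M = 4.18 → outlier.
24135: M = 6.85 → outlier.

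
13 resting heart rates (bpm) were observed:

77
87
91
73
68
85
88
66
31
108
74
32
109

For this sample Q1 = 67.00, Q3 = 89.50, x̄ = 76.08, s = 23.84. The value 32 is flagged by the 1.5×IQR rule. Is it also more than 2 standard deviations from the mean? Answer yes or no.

no

z = (32 − 76.08) / 23.84 = -1.85.
|z| = 1.85 ≤ 2.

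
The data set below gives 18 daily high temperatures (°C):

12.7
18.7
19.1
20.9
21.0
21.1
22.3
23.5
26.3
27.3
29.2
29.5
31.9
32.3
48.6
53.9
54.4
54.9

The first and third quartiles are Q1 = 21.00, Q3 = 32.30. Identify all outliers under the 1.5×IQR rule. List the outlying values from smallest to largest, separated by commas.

53.9, 54.4, 54.9

IQR = Q3 − Q1 = 32.30 − 21.00 = 11.30.
Lower fence = Q1 − 1.5·IQR = 21.00 − 16.95 = 4.05.
Upper fence = Q3 + 1.5·IQR = 32.30 + 16.95 = 49.25.
53.9 > 49.25 → outlier.
54.4 > 49.25 → outlier.
54.9 > 49.25 → outlier.
All remaining values lie within [4.05, 49.25].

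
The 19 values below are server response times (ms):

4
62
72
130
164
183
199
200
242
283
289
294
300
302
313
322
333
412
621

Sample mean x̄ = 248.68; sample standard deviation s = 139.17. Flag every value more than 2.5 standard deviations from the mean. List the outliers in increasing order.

621

Cutoffs at x̄ ± 2.5s: 248.68 ± 2.5·139.17 = [-99.245, 596.605].
621: z = 2.68, |z| > 2.5 → outlier.
Every other value lies within [-99.245, 596.605].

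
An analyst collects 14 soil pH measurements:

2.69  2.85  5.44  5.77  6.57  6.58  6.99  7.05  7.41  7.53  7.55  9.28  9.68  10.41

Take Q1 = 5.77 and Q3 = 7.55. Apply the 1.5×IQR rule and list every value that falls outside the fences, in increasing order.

2.69, 2.85, 10.41

IQR = Q3 − Q1 = 7.55 − 5.77 = 1.78.
Lower fence = Q1 − 1.5·IQR = 5.77 − 2.67 = 3.10.
Upper fence = Q3 + 1.5·IQR = 7.55 + 2.67 = 10.22.
2.69 < 3.10 → outlier.
2.85 < 3.10 → outlier.
10.41 > 10.22 → outlier.
All remaining values lie within [3.10, 10.22].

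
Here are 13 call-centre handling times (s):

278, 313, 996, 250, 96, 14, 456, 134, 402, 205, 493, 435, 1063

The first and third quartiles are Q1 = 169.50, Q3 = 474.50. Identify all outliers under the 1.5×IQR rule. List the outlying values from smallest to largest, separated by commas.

996, 1063

IQR = Q3 − Q1 = 474.50 − 169.50 = 305.00.
Lower fence = Q1 − 1.5·IQR = 169.50 − 457.50 = -288.00.
Upper fence = Q3 + 1.5·IQR = 474.50 + 457.50 = 932.00.
996 > 932.00 → outlier.
1063 > 932.00 → outlier.
All remaining values lie within [-288.00, 932.00].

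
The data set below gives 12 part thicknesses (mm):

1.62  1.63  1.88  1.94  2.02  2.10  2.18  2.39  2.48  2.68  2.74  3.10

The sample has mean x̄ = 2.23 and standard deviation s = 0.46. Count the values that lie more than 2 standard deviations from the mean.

Cutoffs: x̄ ± 2s = [1.31, 3.15].
Every value lies within the cutoffs.

0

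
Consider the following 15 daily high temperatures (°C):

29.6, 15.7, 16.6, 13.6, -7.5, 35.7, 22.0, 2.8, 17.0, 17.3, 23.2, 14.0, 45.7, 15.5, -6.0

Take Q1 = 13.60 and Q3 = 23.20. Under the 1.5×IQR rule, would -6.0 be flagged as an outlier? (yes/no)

yes

IQR = Q3 − Q1 = 23.20 − 13.60 = 9.60.
Lower fence = Q1 − 1.5·IQR = 13.60 − 14.40 = -0.80.
Upper fence = Q3 + 1.5·IQR = 23.20 + 14.40 = 37.60.
-6.0 lies below the lower fence.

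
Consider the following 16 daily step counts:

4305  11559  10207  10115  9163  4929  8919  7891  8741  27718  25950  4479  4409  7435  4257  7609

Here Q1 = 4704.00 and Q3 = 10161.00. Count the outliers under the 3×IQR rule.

1

IQR = 5457.00; fences at 4704.00 − 16371.00 = -11667.00 and 10161.00 + 16371.00 = 26532.00.
Outside the cutoffs: 27718.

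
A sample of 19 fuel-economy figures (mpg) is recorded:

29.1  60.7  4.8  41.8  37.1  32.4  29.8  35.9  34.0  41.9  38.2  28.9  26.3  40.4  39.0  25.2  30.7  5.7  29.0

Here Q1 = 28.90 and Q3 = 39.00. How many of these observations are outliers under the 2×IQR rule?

IQR = 10.10; fences at 28.90 − 20.20 = 8.70 and 39.00 + 20.20 = 59.20.
Outside the cutoffs: 4.8, 5.7, 60.7.

3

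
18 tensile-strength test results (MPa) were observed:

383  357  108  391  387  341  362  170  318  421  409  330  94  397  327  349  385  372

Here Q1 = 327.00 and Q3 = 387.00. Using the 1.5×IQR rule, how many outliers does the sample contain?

IQR = 60.00; fences at 327.00 − 90.00 = 237.00 and 387.00 + 90.00 = 477.00.
Outside the cutoffs: 94, 108, 170.

3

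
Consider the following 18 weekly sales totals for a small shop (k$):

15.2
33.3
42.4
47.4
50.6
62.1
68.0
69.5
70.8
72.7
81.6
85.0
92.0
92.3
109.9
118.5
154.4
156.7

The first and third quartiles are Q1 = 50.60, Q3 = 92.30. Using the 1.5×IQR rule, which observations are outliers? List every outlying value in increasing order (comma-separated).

IQR = Q3 − Q1 = 92.30 − 50.60 = 41.70.
Lower fence = Q1 − 1.5·IQR = 50.60 − 62.55 = -11.95.
Upper fence = Q3 + 1.5·IQR = 92.30 + 62.55 = 154.85.
156.7 > 154.85 → outlier.
All remaining values lie within [-11.95, 154.85].

156.7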